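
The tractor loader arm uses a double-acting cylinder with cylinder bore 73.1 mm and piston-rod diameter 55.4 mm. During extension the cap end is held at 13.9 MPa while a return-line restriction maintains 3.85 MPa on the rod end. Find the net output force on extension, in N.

F ≈ 51500 N

Cap-side area A_cap = π/4 × (73.1 mm)² = 4197 mm^2
Rod-side annular area A_ann = π/4 × (73.1² − 55.4²) = 1786 mm^2
Net thrust = P_cap·A_cap − P_rod·A_ann = 58340 N − 6877 N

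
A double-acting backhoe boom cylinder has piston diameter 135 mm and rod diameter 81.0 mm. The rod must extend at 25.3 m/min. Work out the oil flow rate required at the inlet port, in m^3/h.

Q ≈ 21.7 m^3/h

Cap-side area A_cap = π/4 × (135 mm)² = 14310 mm^2
Q = A × v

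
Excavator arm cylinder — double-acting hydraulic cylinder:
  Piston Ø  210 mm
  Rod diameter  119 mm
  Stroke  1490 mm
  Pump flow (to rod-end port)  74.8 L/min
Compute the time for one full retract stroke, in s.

t ≈ 28.1 s

Rod-side annular area A_ann = π/4 × (210² − 119²) = 23510 mm^2
Swept volume V = A × L; t = V / Q = A·L / Q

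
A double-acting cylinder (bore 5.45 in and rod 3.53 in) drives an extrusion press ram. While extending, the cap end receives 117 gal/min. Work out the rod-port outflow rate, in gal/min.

Q_out ≈ 67.9 gal/min

Cap-side area A_cap = π/4 × (5.45 in)² = 23.33 in^2
Rod-side annular area A_ann = π/4 × (5.45² − 3.53²) = 13.54 in^2
Piston speed v = Q_in/A_cap; rod-end outflow Q_out = v × A_ann = Q_in × A_ann/A_cap.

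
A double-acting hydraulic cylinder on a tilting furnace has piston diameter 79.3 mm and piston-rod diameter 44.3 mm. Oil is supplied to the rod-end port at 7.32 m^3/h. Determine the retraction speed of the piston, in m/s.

v ≈ 0.598 m/s

Rod-side annular area A_ann = π/4 × (79.3² − 44.3²) = 3398 mm^2
Flow into the rod-end port fills the annular volume.
v = Q / A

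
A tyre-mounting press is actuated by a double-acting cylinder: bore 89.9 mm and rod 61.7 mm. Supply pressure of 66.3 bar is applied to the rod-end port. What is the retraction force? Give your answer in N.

F ≈ 22300 N

Rod-side annular area A_ann = π/4 × (89.9² − 61.7²) = 3358 mm^2
On retraction the pressure acts on the annular area (bore minus rod).
F = P × A_ann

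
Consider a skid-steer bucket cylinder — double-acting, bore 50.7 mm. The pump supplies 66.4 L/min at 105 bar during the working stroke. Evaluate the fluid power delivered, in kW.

Hydraulic power = P × Q

W ≈ 11.6 kW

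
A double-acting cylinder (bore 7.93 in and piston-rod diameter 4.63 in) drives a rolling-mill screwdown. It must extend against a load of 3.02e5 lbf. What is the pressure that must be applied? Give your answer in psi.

Cap-side area A_cap = π/4 × (7.93 in)² = 49.39 in^2
P = F / A = 3.02e5 lbf / A

P ≈ 6110 psi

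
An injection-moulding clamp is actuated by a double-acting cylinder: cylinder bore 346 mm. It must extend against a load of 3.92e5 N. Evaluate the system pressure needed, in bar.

Cap-side area A_cap = π/4 × (346 mm)² = 94020 mm^2
P = F / A = 3.92e5 N / A

P ≈ 41.7 bar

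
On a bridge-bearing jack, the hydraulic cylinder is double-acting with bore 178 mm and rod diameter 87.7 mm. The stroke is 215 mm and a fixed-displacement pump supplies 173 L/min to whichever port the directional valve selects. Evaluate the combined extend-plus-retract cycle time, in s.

Cap-side area A_cap = π/4 × (178 mm)² = 24880 mm^2
Rod-side annular area A_ann = π/4 × (178² − 87.7²) = 18840 mm^2
t_ext = A_cap·L/Q = 1.856 s
t_ret = A_ann·L/Q = 1.405 s
t_cycle = t_ext + t_ret

t ≈ 3.26 s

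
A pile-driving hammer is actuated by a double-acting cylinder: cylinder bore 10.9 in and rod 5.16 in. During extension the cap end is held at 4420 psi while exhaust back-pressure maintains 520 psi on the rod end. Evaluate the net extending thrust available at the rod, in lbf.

F ≈ 3.75e5 lbf

Cap-side area A_cap = π/4 × (10.9 in)² = 93.31 in^2
Rod-side annular area A_ann = π/4 × (10.9² − 5.16²) = 72.40 in^2
Net thrust = P_cap·A_cap − P_rod·A_ann = 4.124e5 lbf − 37650 lbf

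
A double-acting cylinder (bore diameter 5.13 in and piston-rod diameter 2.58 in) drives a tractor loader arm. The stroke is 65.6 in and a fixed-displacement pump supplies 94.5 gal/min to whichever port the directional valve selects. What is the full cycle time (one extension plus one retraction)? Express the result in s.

t ≈ 6.51 s

Cap-side area A_cap = π/4 × (5.13 in)² = 20.67 in^2
Rod-side annular area A_ann = π/4 × (5.13² − 2.58²) = 15.44 in^2
t_ext = A_cap·L/Q = 3.727 s
t_ret = A_ann·L/Q = 2.784 s
t_cycle = t_ext + t_ret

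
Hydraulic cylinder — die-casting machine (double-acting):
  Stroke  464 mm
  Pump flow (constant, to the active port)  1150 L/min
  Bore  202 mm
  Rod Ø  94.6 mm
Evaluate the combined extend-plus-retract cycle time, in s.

t ≈ 1.38 s

Cap-side area A_cap = π/4 × (202 mm)² = 32050 mm^2
Rod-side annular area A_ann = π/4 × (202² − 94.6²) = 25020 mm^2
t_ext = A_cap·L/Q = 0.7758 s
t_ret = A_ann·L/Q = 0.6057 s
t_cycle = t_ext + t_ret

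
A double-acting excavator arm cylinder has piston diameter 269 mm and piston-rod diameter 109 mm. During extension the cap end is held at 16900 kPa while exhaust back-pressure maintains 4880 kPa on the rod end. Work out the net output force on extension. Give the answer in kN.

F ≈ 729 kN

Cap-side area A_cap = π/4 × (269 mm)² = 56830 mm^2
Rod-side annular area A_ann = π/4 × (269² − 109²) = 47500 mm^2
Net thrust = P_cap·A_cap − P_rod·A_ann = 960.5 kN − 231.8 kN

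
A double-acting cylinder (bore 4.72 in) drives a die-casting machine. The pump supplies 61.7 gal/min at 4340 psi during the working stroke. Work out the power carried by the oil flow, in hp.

W ≈ 156 hp

Hydraulic power = P × Q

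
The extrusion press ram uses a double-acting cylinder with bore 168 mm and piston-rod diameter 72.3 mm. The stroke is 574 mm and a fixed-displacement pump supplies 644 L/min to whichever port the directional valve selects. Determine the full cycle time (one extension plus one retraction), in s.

Cap-side area A_cap = π/4 × (168 mm)² = 22170 mm^2
Rod-side annular area A_ann = π/4 × (168² − 72.3²) = 18060 mm^2
t_ext = A_cap·L/Q = 1.185 s
t_ret = A_ann·L/Q = 0.9659 s
t_cycle = t_ext + t_ret

t ≈ 2.15 s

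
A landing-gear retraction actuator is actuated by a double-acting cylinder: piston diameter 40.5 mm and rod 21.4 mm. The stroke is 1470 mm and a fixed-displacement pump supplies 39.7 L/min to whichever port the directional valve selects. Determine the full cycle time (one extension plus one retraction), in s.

t ≈ 4.93 s

Cap-side area A_cap = π/4 × (40.5 mm)² = 1288 mm^2
Rod-side annular area A_ann = π/4 × (40.5² − 21.4²) = 928.6 mm^2
t_ext = A_cap·L/Q = 2.862 s
t_ret = A_ann·L/Q = 2.063 s
t_cycle = t_ext + t_ret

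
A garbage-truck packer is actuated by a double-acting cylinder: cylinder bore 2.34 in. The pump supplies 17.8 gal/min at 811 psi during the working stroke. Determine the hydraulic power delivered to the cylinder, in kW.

W ≈ 6.28 kW

Hydraulic power = P × Q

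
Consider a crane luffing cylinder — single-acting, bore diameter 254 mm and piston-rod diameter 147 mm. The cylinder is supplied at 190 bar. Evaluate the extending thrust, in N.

F ≈ 9.63e5 N

Cap-side area A_cap = π/4 × (254 mm)² = 50670 mm^2
F = P × A_cap = 190 bar × A_cap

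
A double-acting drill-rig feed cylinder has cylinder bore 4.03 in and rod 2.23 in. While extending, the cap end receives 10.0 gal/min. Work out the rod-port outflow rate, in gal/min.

Q_out ≈ 6.94 gal/min

Cap-side area A_cap = π/4 × (4.03 in)² = 12.76 in^2
Rod-side annular area A_ann = π/4 × (4.03² − 2.23²) = 8.850 in^2
Piston speed v = Q_in/A_cap; rod-end outflow Q_out = v × A_ann = Q_in × A_ann/A_cap.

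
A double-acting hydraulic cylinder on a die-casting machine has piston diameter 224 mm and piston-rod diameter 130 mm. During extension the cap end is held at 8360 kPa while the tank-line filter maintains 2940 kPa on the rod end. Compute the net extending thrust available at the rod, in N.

F ≈ 2.53e5 N

Cap-side area A_cap = π/4 × (224 mm)² = 39410 mm^2
Rod-side annular area A_ann = π/4 × (224² − 130²) = 26130 mm^2
Net thrust = P_cap·A_cap − P_rod·A_ann = 3.295e5 N − 76840 N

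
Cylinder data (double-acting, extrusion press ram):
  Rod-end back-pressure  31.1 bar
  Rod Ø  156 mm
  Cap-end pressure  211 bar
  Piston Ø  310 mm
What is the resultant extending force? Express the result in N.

Cap-side area A_cap = π/4 × (310 mm)² = 75480 mm^2
Rod-side annular area A_ann = π/4 × (310² − 156²) = 56360 mm^2
Net thrust = P_cap·A_cap − P_rod·A_ann = 1.593e6 N − 1.753e5 N

F ≈ 1.42e6 N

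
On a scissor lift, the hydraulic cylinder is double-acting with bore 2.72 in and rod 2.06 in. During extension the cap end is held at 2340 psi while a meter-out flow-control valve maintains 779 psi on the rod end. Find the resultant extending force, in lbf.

Cap-side area A_cap = π/4 × (2.72 in)² = 5.811 in^2
Rod-side annular area A_ann = π/4 × (2.72² − 2.06²) = 2.478 in^2
Net thrust = P_cap·A_cap − P_rod·A_ann = 13600 lbf − 1930 lbf

F ≈ 11700 lbf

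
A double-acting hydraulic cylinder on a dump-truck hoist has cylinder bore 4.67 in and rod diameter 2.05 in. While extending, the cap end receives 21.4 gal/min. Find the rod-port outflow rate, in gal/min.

Q_out ≈ 17.3 gal/min

Cap-side area A_cap = π/4 × (4.67 in)² = 17.13 in^2
Rod-side annular area A_ann = π/4 × (4.67² − 2.05²) = 13.83 in^2
Piston speed v = Q_in/A_cap; rod-end outflow Q_out = v × A_ann = Q_in × A_ann/A_cap.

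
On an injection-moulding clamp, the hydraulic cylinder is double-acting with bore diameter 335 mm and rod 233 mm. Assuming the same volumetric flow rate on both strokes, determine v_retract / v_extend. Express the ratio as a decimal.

Cap-side area A_cap = π/4 × (335 mm)² = 88140 mm^2
Rod-side annular area A_ann = π/4 × (335² − 233²) = 45500 mm^2
For equal Q, v ∝ 1/A, so v_ret/v_ext = A_cap/A_ann.

v_ret/v_ext ≈ 1.94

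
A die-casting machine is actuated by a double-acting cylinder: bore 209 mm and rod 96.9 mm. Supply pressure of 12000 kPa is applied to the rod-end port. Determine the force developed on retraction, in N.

F ≈ 3.23e5 N

Rod-side annular area A_ann = π/4 × (209² − 96.9²) = 26930 mm^2
On retraction the pressure acts on the annular area (bore minus rod).
F = P × A_ann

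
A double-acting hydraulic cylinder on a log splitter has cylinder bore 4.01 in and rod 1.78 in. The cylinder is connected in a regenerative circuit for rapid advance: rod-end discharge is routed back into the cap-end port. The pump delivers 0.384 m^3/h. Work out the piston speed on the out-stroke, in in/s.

v ≈ 2.62 in/s

In regeneration the rod-end outflow joins the pump flow into the cap end, so the net volume the pump must supply per unit advance equals the rod cross-section area.
Rod cross-section A_rod = π/4 × (1.78 in)² = 2.488 in^2
v = Q_pump / A_rod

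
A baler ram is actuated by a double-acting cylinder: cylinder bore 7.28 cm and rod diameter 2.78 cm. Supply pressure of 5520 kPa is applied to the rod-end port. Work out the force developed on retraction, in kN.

Rod-side annular area A_ann = π/4 × (7.28² − 2.78²) = 35.55 cm^2
On retraction the pressure acts on the annular area (bore minus rod).
F = P × A_ann

F ≈ 19.6 kN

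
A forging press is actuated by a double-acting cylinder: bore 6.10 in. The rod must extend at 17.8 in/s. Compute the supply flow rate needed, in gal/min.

Cap-side area A_cap = π/4 × (6.10 in)² = 29.22 in^2
Q = A × v

Q ≈ 135 gal/min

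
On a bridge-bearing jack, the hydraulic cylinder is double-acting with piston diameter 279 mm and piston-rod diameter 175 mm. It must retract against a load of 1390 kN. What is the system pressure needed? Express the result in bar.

Rod-side annular area A_ann = π/4 × (279² − 175²) = 37080 mm^2
Retraction: pressure acts on the annular area.
P = F / A = 1390 kN / A

P ≈ 375 bar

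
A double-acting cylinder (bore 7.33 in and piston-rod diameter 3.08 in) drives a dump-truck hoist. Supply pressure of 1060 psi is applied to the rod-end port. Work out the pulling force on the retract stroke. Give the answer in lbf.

F ≈ 36800 lbf

Rod-side annular area A_ann = π/4 × (7.33² − 3.08²) = 34.75 in^2
On retraction the pressure acts on the annular area (bore minus rod).
F = P × A_ann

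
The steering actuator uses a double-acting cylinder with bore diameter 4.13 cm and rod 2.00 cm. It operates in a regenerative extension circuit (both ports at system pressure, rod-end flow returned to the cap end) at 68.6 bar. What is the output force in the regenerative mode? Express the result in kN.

With equal pressure on both faces, forces on the annular region cancel; the net push is pressure × rod cross-section.
Rod cross-section A_rod = π/4 × (2.00 cm)² = 3.142 cm^2
F = P × A_rod

F ≈ 2.16 kN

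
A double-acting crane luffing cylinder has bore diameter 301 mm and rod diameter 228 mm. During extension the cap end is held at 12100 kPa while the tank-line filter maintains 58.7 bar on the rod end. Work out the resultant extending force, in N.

Cap-side area A_cap = π/4 × (301 mm)² = 71160 mm^2
Rod-side annular area A_ann = π/4 × (301² − 228²) = 30330 mm^2
Net thrust = P_cap·A_cap − P_rod·A_ann = 8.610e5 N − 1.780e5 N

F ≈ 6.83e5 N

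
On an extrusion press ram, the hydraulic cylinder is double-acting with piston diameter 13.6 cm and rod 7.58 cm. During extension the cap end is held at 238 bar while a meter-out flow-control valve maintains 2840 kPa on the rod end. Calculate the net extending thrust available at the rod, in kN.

F ≈ 317 kN

Cap-side area A_cap = π/4 × (13.6 cm)² = 145.3 cm^2
Rod-side annular area A_ann = π/4 × (13.6² − 7.58²) = 100.1 cm^2
Net thrust = P_cap·A_cap − P_rod·A_ann = 345.7 kN − 28.44 kN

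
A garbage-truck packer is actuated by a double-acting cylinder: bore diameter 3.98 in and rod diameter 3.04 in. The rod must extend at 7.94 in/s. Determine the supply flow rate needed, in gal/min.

Cap-side area A_cap = π/4 × (3.98 in)² = 12.44 in^2
Q = A × v

Q ≈ 25.7 gal/min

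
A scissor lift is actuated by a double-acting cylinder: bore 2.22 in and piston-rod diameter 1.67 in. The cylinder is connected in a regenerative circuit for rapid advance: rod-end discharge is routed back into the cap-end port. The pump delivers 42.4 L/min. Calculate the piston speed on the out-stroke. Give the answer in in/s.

v ≈ 19.7 in/s

In regeneration the rod-end outflow joins the pump flow into the cap end, so the net volume the pump must supply per unit advance equals the rod cross-section area.
Rod cross-section A_rod = π/4 × (1.67 in)² = 2.190 in^2
v = Q_pump / A_rod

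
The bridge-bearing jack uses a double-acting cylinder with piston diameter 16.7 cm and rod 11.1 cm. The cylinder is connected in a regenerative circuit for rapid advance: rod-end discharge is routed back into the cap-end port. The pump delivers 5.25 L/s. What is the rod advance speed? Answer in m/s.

v ≈ 0.543 m/s

In regeneration the rod-end outflow joins the pump flow into the cap end, so the net volume the pump must supply per unit advance equals the rod cross-section area.
Rod cross-section A_rod = π/4 × (11.1 cm)² = 96.77 cm^2
v = Q_pump / A_rod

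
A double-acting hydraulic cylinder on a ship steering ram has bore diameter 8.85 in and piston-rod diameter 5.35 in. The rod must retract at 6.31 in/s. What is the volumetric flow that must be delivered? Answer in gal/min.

Q ≈ 64.0 gal/min

Rod-side annular area A_ann = π/4 × (8.85² − 5.35²) = 39.03 in^2
Q = A × v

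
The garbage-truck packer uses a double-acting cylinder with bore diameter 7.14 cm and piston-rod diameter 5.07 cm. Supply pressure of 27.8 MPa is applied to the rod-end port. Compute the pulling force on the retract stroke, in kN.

F ≈ 55.2 kN

Rod-side annular area A_ann = π/4 × (7.14² − 5.07²) = 19.85 cm^2
On retraction the pressure acts on the annular area (bore minus rod).
F = P × A_ann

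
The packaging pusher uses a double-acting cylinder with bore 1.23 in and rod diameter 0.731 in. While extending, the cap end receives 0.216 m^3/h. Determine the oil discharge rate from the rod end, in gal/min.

Q_out ≈ 0.615 gal/min

Cap-side area A_cap = π/4 × (1.23 in)² = 1.188 in^2
Rod-side annular area A_ann = π/4 × (1.23² − 0.731²) = 0.7685 in^2
Piston speed v = Q_in/A_cap; rod-end outflow Q_out = v × A_ann = Q_in × A_ann/A_cap.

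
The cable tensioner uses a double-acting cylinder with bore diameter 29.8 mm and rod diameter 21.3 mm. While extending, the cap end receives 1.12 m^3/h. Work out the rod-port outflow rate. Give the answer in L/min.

Cap-side area A_cap = π/4 × (29.8 mm)² = 697.5 mm^2
Rod-side annular area A_ann = π/4 × (29.8² − 21.3²) = 341.1 mm^2
Piston speed v = Q_in/A_cap; rod-end outflow Q_out = v × A_ann = Q_in × A_ann/A_cap.

Q_out ≈ 9.13 L/min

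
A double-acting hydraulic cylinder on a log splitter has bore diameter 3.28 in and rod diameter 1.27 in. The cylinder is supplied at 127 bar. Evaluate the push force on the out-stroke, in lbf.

F ≈ 15600 lbf

Cap-side area A_cap = π/4 × (3.28 in)² = 8.450 in^2
F = P × A_cap = 127 bar × A_cap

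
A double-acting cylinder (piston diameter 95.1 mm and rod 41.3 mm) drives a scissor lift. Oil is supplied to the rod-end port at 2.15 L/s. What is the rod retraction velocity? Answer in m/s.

v ≈ 0.373 m/s

Rod-side annular area A_ann = π/4 × (95.1² − 41.3²) = 5764 mm^2
Flow into the rod-end port fills the annular volume.
v = Q / A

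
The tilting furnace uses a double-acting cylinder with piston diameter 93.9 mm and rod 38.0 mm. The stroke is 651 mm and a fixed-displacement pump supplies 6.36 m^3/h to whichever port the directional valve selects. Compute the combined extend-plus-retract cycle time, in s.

Cap-side area A_cap = π/4 × (93.9 mm)² = 6925 mm^2
Rod-side annular area A_ann = π/4 × (93.9² − 38.0²) = 5791 mm^2
t_ext = A_cap·L/Q = 2.552 s
t_ret = A_ann·L/Q = 2.134 s
t_cycle = t_ext + t_ret

t ≈ 4.69 s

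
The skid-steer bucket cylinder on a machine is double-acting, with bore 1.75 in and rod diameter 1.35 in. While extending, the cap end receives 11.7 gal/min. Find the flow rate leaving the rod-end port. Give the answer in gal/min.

Cap-side area A_cap = π/4 × (1.75 in)² = 2.405 in^2
Rod-side annular area A_ann = π/4 × (1.75² − 1.35²) = 0.9739 in^2
Piston speed v = Q_in/A_cap; rod-end outflow Q_out = v × A_ann = Q_in × A_ann/A_cap.

Q_out ≈ 4.74 gal/min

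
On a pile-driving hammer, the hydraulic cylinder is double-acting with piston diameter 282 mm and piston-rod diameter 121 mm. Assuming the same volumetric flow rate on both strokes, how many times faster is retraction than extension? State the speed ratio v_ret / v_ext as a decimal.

v_ret/v_ext ≈ 1.23

Cap-side area A_cap = π/4 × (282 mm)² = 62460 mm^2
Rod-side annular area A_ann = π/4 × (282² − 121²) = 50960 mm^2
For equal Q, v ∝ 1/A, so v_ret/v_ext = A_cap/A_ann.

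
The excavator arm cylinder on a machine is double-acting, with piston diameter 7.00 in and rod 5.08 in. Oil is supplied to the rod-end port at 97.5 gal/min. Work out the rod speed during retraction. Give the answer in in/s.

Rod-side annular area A_ann = π/4 × (7.00² − 5.08²) = 18.22 in^2
Flow into the rod-end port fills the annular volume.
v = Q / A

v ≈ 20.6 in/s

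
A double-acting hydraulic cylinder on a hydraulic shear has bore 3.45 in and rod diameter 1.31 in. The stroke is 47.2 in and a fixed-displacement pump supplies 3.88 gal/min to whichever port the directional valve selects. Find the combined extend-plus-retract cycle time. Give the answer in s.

t ≈ 54.8 s

Cap-side area A_cap = π/4 × (3.45 in)² = 9.348 in^2
Rod-side annular area A_ann = π/4 × (3.45² − 1.31²) = 8.000 in^2
t_ext = A_cap·L/Q = 29.54 s
t_ret = A_ann·L/Q = 25.28 s
t_cycle = t_ext + t_ret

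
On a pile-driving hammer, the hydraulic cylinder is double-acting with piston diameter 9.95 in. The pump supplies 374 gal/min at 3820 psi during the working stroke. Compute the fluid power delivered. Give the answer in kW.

W ≈ 621 kW

Hydraulic power = P × Q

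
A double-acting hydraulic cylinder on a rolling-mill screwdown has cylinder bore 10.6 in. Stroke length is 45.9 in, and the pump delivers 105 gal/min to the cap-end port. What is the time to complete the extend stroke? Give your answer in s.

Cap-side area A_cap = π/4 × (10.6 in)² = 88.25 in^2
Swept volume V = A × L; t = V / Q = A·L / Q

t ≈ 10.0 s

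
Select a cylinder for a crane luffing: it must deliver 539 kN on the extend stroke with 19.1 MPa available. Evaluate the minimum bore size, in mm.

D ≈ 190 mm

Extension force acts on the full piston face: F = P × (π/4)D².
D = √(4F / (πP)) = √(4 × 539 kN / (π × 19.1 MPa))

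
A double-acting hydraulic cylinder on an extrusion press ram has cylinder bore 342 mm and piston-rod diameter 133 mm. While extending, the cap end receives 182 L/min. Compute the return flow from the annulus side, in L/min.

Q_out ≈ 154 L/min

Cap-side area A_cap = π/4 × (342 mm)² = 91860 mm^2
Rod-side annular area A_ann = π/4 × (342² − 133²) = 77970 mm^2
Piston speed v = Q_in/A_cap; rod-end outflow Q_out = v × A_ann = Q_in × A_ann/A_cap.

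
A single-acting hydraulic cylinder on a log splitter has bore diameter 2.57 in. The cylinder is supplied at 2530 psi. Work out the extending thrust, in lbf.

Cap-side area A_cap = π/4 × (2.57 in)² = 5.187 in^2
F = P × A_cap = 2530 psi × A_cap

F ≈ 13100 lbf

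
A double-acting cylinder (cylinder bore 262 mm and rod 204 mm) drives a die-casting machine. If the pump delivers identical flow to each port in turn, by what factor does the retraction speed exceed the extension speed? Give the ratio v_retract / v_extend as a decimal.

Cap-side area A_cap = π/4 × (262 mm)² = 53910 mm^2
Rod-side annular area A_ann = π/4 × (262² − 204²) = 21230 mm^2
For equal Q, v ∝ 1/A, so v_ret/v_ext = A_cap/A_ann.

v_ret/v_ext ≈ 2.54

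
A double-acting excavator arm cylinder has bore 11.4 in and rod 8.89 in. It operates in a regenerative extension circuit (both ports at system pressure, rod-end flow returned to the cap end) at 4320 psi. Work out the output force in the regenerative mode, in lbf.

F ≈ 2.68e5 lbf

With equal pressure on both faces, forces on the annular region cancel; the net push is pressure × rod cross-section.
Rod cross-section A_rod = π/4 × (8.89 in)² = 62.07 in^2
F = P × A_rod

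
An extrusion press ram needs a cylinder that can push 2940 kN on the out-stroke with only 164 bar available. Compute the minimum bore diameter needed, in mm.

D ≈ 478 mm

Extension force acts on the full piston face: F = P × (π/4)D².
D = √(4F / (πP)) = √(4 × 2940 kN / (π × 164 bar))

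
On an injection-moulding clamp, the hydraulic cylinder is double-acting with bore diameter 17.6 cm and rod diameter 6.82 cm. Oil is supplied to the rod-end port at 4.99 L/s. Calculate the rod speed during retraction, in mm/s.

Rod-side annular area A_ann = π/4 × (17.6² − 6.82²) = 206.8 cm^2
Flow into the rod-end port fills the annular volume.
v = Q / A

v ≈ 241 mm/s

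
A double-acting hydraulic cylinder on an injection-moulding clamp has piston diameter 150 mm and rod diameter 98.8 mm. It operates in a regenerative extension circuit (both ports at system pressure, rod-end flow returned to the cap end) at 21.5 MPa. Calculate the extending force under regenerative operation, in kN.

With equal pressure on both faces, forces on the annular region cancel; the net push is pressure × rod cross-section.
Rod cross-section A_rod = π/4 × (98.8 mm)² = 7667 mm^2
F = P × A_rod

F ≈ 165 kN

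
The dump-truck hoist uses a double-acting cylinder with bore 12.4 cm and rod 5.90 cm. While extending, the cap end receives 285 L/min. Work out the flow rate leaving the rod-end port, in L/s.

Cap-side area A_cap = π/4 × (12.4 cm)² = 120.8 cm^2
Rod-side annular area A_ann = π/4 × (12.4² − 5.90²) = 93.42 cm^2
Piston speed v = Q_in/A_cap; rod-end outflow Q_out = v × A_ann = Q_in × A_ann/A_cap.

Q_out ≈ 3.67 L/s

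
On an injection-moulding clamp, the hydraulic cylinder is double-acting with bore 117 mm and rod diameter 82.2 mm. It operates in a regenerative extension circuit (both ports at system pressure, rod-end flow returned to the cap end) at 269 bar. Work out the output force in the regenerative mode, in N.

F ≈ 1.43e5 N

With equal pressure on both faces, forces on the annular region cancel; the net push is pressure × rod cross-section.
Rod cross-section A_rod = π/4 × (82.2 mm)² = 5307 mm^2
F = P × A_rod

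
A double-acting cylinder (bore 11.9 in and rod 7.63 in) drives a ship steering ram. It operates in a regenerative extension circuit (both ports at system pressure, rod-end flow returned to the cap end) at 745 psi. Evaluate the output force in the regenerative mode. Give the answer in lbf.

With equal pressure on both faces, forces on the annular region cancel; the net push is pressure × rod cross-section.
Rod cross-section A_rod = π/4 × (7.63 in)² = 45.72 in^2
F = P × A_rod

F ≈ 34100 lbf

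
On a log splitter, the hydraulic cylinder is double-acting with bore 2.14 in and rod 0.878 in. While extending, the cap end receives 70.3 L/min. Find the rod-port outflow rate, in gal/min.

Q_out ≈ 15.4 gal/min

Cap-side area A_cap = π/4 × (2.14 in)² = 3.597 in^2
Rod-side annular area A_ann = π/4 × (2.14² − 0.878²) = 2.991 in^2
Piston speed v = Q_in/A_cap; rod-end outflow Q_out = v × A_ann = Q_in × A_ann/A_cap.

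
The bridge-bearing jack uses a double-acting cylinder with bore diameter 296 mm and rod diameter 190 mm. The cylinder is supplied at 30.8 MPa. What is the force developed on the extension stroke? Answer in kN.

F ≈ 2120 kN

Cap-side area A_cap = π/4 × (296 mm)² = 68810 mm^2
F = P × A_cap = 30.8 MPa × A_cap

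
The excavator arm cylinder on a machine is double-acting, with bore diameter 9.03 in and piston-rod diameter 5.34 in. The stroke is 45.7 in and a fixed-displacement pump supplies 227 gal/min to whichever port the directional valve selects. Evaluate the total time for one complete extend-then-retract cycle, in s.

t ≈ 5.53 s

Cap-side area A_cap = π/4 × (9.03 in)² = 64.04 in^2
Rod-side annular area A_ann = π/4 × (9.03² − 5.34²) = 41.65 in^2
t_ext = A_cap·L/Q = 3.349 s
t_ret = A_ann·L/Q = 2.178 s
t_cycle = t_ext + t_ret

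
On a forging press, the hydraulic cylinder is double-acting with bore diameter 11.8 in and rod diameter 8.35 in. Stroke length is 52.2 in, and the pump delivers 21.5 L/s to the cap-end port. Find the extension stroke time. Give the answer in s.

t ≈ 4.35 s

Cap-side area A_cap = π/4 × (11.8 in)² = 109.4 in^2
Swept volume V = A × L; t = V / Q = A·L / Q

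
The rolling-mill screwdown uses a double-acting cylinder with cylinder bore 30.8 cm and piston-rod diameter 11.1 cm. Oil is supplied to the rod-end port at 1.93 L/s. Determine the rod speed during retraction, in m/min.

v ≈ 1.79 m/min

Rod-side annular area A_ann = π/4 × (30.8² − 11.1²) = 648.3 cm^2
Flow into the rod-end port fills the annular volume.
v = Q / A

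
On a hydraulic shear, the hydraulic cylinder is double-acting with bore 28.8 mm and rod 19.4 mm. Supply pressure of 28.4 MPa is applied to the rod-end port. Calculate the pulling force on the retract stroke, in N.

Rod-side annular area A_ann = π/4 × (28.8² − 19.4²) = 355.8 mm^2
On retraction the pressure acts on the annular area (bore minus rod).
F = P × A_ann

F ≈ 10100 N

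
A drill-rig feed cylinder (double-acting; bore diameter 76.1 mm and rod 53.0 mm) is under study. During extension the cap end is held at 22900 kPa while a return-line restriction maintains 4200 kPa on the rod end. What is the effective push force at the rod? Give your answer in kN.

F ≈ 94.3 kN

Cap-side area A_cap = π/4 × (76.1 mm)² = 4548 mm^2
Rod-side annular area A_ann = π/4 × (76.1² − 53.0²) = 2342 mm^2
Net thrust = P_cap·A_cap − P_rod·A_ann = 104.2 kN − 9.837 kN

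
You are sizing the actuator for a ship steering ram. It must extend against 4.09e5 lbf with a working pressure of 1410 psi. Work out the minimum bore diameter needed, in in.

D ≈ 19.2 in

Extension force acts on the full piston face: F = P × (π/4)D².
D = √(4F / (πP)) = √(4 × 4.09e5 lbf / (π × 1410 psi))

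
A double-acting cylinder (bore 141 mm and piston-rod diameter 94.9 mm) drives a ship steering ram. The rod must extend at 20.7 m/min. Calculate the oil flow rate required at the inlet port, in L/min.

Cap-side area A_cap = π/4 × (141 mm)² = 15610 mm^2
Q = A × v

Q ≈ 323 L/min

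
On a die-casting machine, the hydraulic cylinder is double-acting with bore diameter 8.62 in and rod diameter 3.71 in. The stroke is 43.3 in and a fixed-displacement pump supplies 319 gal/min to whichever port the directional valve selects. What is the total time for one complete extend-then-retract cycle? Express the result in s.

Cap-side area A_cap = π/4 × (8.62 in)² = 58.36 in^2
Rod-side annular area A_ann = π/4 × (8.62² − 3.71²) = 47.55 in^2
t_ext = A_cap·L/Q = 2.058 s
t_ret = A_ann·L/Q = 1.676 s
t_cycle = t_ext + t_ret

t ≈ 3.73 s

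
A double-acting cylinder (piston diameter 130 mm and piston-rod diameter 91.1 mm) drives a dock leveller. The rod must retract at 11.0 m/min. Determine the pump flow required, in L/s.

Q ≈ 1.24 L/s

Rod-side annular area A_ann = π/4 × (130² − 91.1²) = 6755 mm^2
Q = A × v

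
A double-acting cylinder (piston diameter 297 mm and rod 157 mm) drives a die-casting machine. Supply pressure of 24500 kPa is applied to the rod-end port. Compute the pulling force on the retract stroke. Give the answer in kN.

F ≈ 1220 kN

Rod-side annular area A_ann = π/4 × (297² − 157²) = 49920 mm^2
On retraction the pressure acts on the annular area (bore minus rod).
F = P × A_ann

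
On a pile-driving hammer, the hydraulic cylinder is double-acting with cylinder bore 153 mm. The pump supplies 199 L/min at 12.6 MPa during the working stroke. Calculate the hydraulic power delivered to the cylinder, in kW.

Hydraulic power = P × Q

W ≈ 41.8 kW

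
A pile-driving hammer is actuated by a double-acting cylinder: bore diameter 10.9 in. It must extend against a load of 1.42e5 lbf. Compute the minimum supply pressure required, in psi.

Cap-side area A_cap = π/4 × (10.9 in)² = 93.31 in^2
P = F / A = 1.42e5 lbf / A

P ≈ 1520 psi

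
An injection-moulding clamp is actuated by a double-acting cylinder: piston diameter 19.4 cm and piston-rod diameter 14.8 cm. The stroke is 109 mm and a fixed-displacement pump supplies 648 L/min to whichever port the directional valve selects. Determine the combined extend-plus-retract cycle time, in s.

Cap-side area A_cap = π/4 × (19.4 cm)² = 295.6 cm^2
Rod-side annular area A_ann = π/4 × (19.4² − 14.8²) = 123.6 cm^2
t_ext = A_cap·L/Q = 0.2983 s
t_ret = A_ann·L/Q = 0.1247 s
t_cycle = t_ext + t_ret

t ≈ 0.423 s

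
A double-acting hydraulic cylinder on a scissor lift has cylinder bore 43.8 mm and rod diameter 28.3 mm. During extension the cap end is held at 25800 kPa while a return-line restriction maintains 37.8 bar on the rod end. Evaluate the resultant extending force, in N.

F ≈ 35600 N

Cap-side area A_cap = π/4 × (43.8 mm)² = 1507 mm^2
Rod-side annular area A_ann = π/4 × (43.8² − 28.3²) = 877.7 mm^2
Net thrust = P_cap·A_cap − P_rod·A_ann = 38870 N − 3318 N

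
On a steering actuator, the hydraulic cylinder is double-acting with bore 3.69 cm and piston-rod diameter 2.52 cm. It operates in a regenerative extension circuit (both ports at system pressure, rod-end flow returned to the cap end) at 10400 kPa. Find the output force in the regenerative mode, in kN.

With equal pressure on both faces, forces on the annular region cancel; the net push is pressure × rod cross-section.
Rod cross-section A_rod = π/4 × (2.52 cm)² = 4.988 cm^2
F = P × A_rod

F ≈ 5.19 kN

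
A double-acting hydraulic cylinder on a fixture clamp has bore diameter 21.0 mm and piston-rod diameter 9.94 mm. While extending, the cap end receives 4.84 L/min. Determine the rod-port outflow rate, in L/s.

Q_out ≈ 0.0626 L/s

Cap-side area A_cap = π/4 × (21.0 mm)² = 346.4 mm^2
Rod-side annular area A_ann = π/4 × (21.0² − 9.94²) = 268.8 mm^2
Piston speed v = Q_in/A_cap; rod-end outflow Q_out = v × A_ann = Q_in × A_ann/A_cap.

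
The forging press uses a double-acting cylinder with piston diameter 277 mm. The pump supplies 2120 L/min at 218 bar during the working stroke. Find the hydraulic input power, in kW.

Hydraulic power = P × Q

W ≈ 770 kW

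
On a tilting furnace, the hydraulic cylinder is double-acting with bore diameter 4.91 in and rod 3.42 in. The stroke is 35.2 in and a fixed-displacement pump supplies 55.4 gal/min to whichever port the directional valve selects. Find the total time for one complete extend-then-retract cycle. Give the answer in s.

t ≈ 4.73 s

Cap-side area A_cap = π/4 × (4.91 in)² = 18.93 in^2
Rod-side annular area A_ann = π/4 × (4.91² − 3.42²) = 9.748 in^2
t_ext = A_cap·L/Q = 3.125 s
t_ret = A_ann·L/Q = 1.609 s
t_cycle = t_ext + t_ret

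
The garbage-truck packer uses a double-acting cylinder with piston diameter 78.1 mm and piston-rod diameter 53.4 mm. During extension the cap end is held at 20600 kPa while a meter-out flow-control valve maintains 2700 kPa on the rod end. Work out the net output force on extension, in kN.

F ≈ 91.8 kN

Cap-side area A_cap = π/4 × (78.1 mm)² = 4791 mm^2
Rod-side annular area A_ann = π/4 × (78.1² − 53.4²) = 2551 mm^2
Net thrust = P_cap·A_cap − P_rod·A_ann = 98.69 kN − 6.888 kN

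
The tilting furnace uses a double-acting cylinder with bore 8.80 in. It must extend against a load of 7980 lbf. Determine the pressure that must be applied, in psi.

Cap-side area A_cap = π/4 × (8.80 in)² = 60.82 in^2
P = F / A = 7980 lbf / A

P ≈ 131 psi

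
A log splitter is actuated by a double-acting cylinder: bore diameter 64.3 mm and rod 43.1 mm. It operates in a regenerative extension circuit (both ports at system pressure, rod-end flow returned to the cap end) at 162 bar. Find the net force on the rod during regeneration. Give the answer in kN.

With equal pressure on both faces, forces on the annular region cancel; the net push is pressure × rod cross-section.
Rod cross-section A_rod = π/4 × (43.1 mm)² = 1459 mm^2
F = P × A_rod

F ≈ 23.6 kN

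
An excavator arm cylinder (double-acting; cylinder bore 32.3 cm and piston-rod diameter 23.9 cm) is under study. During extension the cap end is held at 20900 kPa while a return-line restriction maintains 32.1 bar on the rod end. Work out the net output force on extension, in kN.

F ≈ 1590 kN

Cap-side area A_cap = π/4 × (32.3 cm)² = 819.4 cm^2
Rod-side annular area A_ann = π/4 × (32.3² − 23.9²) = 370.8 cm^2
Net thrust = P_cap·A_cap − P_rod·A_ann = 1713 kN − 119.0 kN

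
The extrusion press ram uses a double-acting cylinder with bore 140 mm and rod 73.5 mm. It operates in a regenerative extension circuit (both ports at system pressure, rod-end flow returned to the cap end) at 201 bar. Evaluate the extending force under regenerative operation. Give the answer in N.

With equal pressure on both faces, forces on the annular region cancel; the net push is pressure × rod cross-section.
Rod cross-section A_rod = π/4 × (73.5 mm)² = 4243 mm^2
F = P × A_rod

F ≈ 85300 N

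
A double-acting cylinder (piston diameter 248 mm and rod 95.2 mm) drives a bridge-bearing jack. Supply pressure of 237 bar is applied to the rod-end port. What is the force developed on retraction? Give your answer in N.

F ≈ 9.76e5 N

Rod-side annular area A_ann = π/4 × (248² − 95.2²) = 41190 mm^2
On retraction the pressure acts on the annular area (bore minus rod).
F = P × A_ann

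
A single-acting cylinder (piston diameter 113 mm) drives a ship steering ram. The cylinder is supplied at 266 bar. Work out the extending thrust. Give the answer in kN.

F ≈ 267 kN

Cap-side area A_cap = π/4 × (113 mm)² = 10030 mm^2
F = P × A_cap = 266 bar × A_cap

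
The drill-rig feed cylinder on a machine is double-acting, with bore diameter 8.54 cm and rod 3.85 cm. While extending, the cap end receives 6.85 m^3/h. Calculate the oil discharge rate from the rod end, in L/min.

Cap-side area A_cap = π/4 × (8.54 cm)² = 57.28 cm^2
Rod-side annular area A_ann = π/4 × (8.54² − 3.85²) = 45.64 cm^2
Piston speed v = Q_in/A_cap; rod-end outflow Q_out = v × A_ann = Q_in × A_ann/A_cap.

Q_out ≈ 91.0 L/min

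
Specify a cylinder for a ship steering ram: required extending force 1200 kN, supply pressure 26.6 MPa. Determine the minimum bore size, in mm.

D ≈ 240 mm

Extension force acts on the full piston face: F = P × (π/4)D².
D = √(4F / (πP)) = √(4 × 1200 kN / (π × 26.6 MPa))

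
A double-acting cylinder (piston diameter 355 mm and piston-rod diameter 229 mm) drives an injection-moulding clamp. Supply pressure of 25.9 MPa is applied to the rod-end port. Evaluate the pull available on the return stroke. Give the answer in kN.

Rod-side annular area A_ann = π/4 × (355² − 229²) = 57790 mm^2
On retraction the pressure acts on the annular area (bore minus rod).
F = P × A_ann

F ≈ 1500 kN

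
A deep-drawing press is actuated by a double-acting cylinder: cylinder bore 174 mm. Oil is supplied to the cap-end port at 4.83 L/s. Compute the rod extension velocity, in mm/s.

v ≈ 203 mm/s

Cap-side area A_cap = π/4 × (174 mm)² = 23780 mm^2
v = Q / A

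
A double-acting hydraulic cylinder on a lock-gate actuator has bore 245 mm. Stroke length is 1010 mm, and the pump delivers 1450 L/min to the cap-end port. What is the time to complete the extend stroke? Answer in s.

t ≈ 1.97 s

Cap-side area A_cap = π/4 × (245 mm)² = 47140 mm^2
Swept volume V = A × L; t = V / Q = A·L / Q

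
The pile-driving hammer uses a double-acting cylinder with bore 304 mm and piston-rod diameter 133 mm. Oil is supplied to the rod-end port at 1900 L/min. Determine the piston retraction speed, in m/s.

Rod-side annular area A_ann = π/4 × (304² − 133²) = 58690 mm^2
Flow into the rod-end port fills the annular volume.
v = Q / A

v ≈ 0.540 m/s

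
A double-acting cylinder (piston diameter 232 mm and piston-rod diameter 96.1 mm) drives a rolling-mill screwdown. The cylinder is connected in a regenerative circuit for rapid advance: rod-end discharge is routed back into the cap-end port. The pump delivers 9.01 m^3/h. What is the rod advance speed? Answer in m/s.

v ≈ 0.345 m/s

In regeneration the rod-end outflow joins the pump flow into the cap end, so the net volume the pump must supply per unit advance equals the rod cross-section area.
Rod cross-section A_rod = π/4 × (96.1 mm)² = 7253 mm^2
v = Q_pump / A_rod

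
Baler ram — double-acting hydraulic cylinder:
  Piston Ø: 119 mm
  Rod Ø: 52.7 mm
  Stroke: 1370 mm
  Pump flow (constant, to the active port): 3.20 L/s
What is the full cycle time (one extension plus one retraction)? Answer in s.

Cap-side area A_cap = π/4 × (119 mm)² = 11120 mm^2
Rod-side annular area A_ann = π/4 × (119² − 52.7²) = 8941 mm^2
t_ext = A_cap·L/Q = 4.762 s
t_ret = A_ann·L/Q = 3.828 s
t_cycle = t_ext + t_ret

t ≈ 8.59 s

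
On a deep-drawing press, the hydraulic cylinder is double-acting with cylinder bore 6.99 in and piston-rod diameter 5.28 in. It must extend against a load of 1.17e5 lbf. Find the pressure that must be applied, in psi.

P ≈ 3050 psi

Cap-side area A_cap = π/4 × (6.99 in)² = 38.37 in^2
P = F / A = 1.17e5 lbf / A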